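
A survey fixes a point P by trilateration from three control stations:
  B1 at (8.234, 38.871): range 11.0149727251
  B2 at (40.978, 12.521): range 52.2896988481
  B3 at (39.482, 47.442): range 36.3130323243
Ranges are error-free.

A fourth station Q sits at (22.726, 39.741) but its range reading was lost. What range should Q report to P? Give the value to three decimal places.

21.477

eq1: (x − 8.234)² + (y − 38.871)² = 11.0149727251²
eq2: (x − 40.978)² + (y − 12.521)² = 52.2896988481²
eq3: (x − 39.482)² + (y − 47.442)² = 36.3130323243²
eq3−eq1, eq3−eq2 (x²,y² cancel):
  -62.496·x − 17.142·y = -1033.511599
  2.992·x − 69.842·y = -3389.176052
det = -62.496·-69.842 − -17.142·2.992 = 4416.134496
x = (-1033.511599·-69.842 − -17.142·-3389.176052) / 4416.134496 = 3.189500
y = (-62.496·-3389.176052 − -1033.511599·2.992) / 4416.134496 = 48.662968
|P − Q| = √((3.189500 − 22.726)² + (48.662968 − 39.741)²) = 21.477345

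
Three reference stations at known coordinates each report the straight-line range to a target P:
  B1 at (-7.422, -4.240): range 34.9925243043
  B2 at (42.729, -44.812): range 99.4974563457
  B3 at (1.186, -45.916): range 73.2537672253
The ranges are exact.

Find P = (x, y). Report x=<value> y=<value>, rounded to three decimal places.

x=-34.296 y=18.171

eq1: (x + 7.422)² + (y + 4.240)² = 34.9925243043²
eq2: (x − 42.729)² + (y + 44.812)² = 99.4974563457²
eq3: (x − 1.186)² + (y + 45.916)² = 73.2537672253²
eq2−eq3, eq2−eq1 (x²,y² cancel):
  -83.086·x − 2.208·y = 2809.432274
  -100.302·x + 81.144·y = 4914.447961
det = -83.086·81.144 − -2.208·-100.302 = -6963.397200
x = (2809.432274·81.144 − -2.208·4914.447961) / -6963.397200 = -34.296431
y = (-83.086·4914.447961 − 2809.432274·-100.302) / -6963.397200 = 18.170750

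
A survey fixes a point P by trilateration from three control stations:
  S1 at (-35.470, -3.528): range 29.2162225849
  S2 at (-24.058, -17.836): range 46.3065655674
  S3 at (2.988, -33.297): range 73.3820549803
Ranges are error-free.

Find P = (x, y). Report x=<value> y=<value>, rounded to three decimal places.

x=-41.505 y=25.058

eq1: (x + 35.470)² + (y + 3.528)² = 29.2162225849²
eq2: (x + 24.058)² + (y + 17.836)² = 46.3065655674²
eq3: (x − 2.988)² + (y + 33.297)² = 73.3820549803²
eq1−eq2, eq1−eq3 (x²,y² cancel):
  22.824·x − 28.616·y = -1664.367777
  76.916·x − 59.538·y = -4684.287662
det = 22.824·-59.538 − -28.616·76.916 = 842.132944
x = (-1664.367777·-59.538 − -28.616·-4684.287662) / 842.132944 = -41.504667
y = (22.824·-4684.287662 − -1664.367777·76.916) / 842.132944 = 25.058194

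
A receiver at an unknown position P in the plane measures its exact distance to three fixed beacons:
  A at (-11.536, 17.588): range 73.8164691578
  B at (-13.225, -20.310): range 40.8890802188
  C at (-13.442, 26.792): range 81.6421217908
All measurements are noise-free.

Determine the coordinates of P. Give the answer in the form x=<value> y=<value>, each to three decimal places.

x=-41.449 y=-49.896

eq1: (x + 11.536)² + (y − 17.588)² = 73.8164691578²
eq2: (x + 13.225)² + (y + 20.310)² = 40.8890802188²
eq3: (x + 13.442)² + (y − 26.792)² = 81.6421217908²
eq3−eq1, eq3−eq2 (x²,y² cancel):
  3.812·x − 18.408·y = 760.483344
  0.434·x − 94.204·y = 4682.417266
det = 3.812·-94.204 − -18.408·0.434 = -351.116576
x = (760.483344·-94.204 − -18.408·4682.417266) / -351.116576 = -41.448810
y = (3.812·4682.417266 − 760.483344·0.434) / -351.116576 = -49.896035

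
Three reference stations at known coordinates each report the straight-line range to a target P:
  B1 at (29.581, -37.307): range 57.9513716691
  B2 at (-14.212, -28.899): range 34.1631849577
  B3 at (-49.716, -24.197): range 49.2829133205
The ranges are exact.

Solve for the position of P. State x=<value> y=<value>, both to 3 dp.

x=-10.017 y=5.006

eq1: (x − 29.581)² + (y + 37.307)² = 57.9513716691²
eq2: (x + 14.212)² + (y + 28.899)² = 34.1631849577²
eq3: (x + 49.716)² + (y + 24.197)² = 49.2829133205²
eq1−eq3, eq1−eq2 (x²,y² cancel):
  -158.594·x + 26.220·y = 1719.883588
  -87.586·x + 16.816·y = 961.523607
det = -158.594·16.816 − 26.220·-87.586 = -370.411784
x = (1719.883588·16.816 − 26.220·961.523607) / -370.411784 = -10.016996
y = (-158.594·961.523607 − 1719.883588·-87.586) / -370.411784 = 5.005648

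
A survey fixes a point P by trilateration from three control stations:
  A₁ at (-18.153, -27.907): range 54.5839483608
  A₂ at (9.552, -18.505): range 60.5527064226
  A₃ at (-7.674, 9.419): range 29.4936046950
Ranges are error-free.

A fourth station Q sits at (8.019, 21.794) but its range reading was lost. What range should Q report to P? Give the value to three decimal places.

eq1: (x + 18.153)² + (y + 27.907)² = 54.5839483608²
eq2: (x − 9.552)² + (y + 18.505)² = 60.5527064226²
eq3: (x + 7.674)² + (y − 9.419)² = 29.4936046950²
eq1−eq3, eq1−eq2 (x²,y² cancel):
  20.958·x + 74.652·y = 1148.810480
  55.410·x + 18.804·y = -1361.879165
det = 20.958·18.804 − 74.652·55.410 = -3742.373088
x = (1148.810480·18.804 − 74.652·-1361.879165) / -3742.373088 = -32.938789
y = (20.958·-1361.879165 − 1148.810480·55.410) / -3742.373088 = 24.636200
|P − Q| = √((-32.938789 − 8.019)² + (24.636200 − 21.794)²) = 41.056285

41.056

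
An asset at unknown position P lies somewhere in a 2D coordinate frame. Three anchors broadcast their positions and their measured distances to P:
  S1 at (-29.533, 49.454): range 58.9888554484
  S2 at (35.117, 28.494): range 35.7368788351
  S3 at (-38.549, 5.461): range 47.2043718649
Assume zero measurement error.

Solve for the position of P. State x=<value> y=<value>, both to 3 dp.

x=8.645 y=4.486

eq1: (x + 29.533)² + (y − 49.454)² = 58.9888554484²
eq2: (x − 35.117)² + (y − 28.494)² = 35.7368788351²
eq3: (x + 38.549)² + (y − 5.461)² = 47.2043718649²
eq1−eq2, eq1−eq3 (x²,y² cancel):
  129.300·x − 41.920·y = 929.776078
  -18.032·x − 87.986·y = -550.615939
det = 129.300·-87.986 − -41.920·-18.032 = -12132.491240
x = (929.776078·-87.986 − -41.920·-550.615939) / -12132.491240 = 8.645306
y = (129.300·-550.615939 − 929.776078·-18.032) / -12132.491240 = 4.486211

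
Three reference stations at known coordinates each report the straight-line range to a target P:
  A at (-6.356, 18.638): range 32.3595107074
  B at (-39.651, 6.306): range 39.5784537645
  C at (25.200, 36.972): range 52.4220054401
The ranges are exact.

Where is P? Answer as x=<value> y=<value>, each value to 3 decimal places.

eq1: (x + 6.356)² + (y − 18.638)² = 32.3595107074²
eq2: (x + 39.651)² + (y − 6.306)² = 39.5784537645²
eq3: (x − 25.200)² + (y − 36.972)² = 52.4220054401²
eq2−eq1, eq2−eq3 (x²,y² cancel):
  66.590·x + 24.664·y = -704.877588
  129.702·x + 61.332·y = -791.611305
det = 66.590·61.332 − 24.664·129.702 = 885.127752
x = (-704.877588·61.332 − 24.664·-791.611305) / 885.127752 = -26.783988
y = (66.590·-791.611305 − -704.877588·129.702) / 885.127752 = 43.734519

x=-26.784 y=43.735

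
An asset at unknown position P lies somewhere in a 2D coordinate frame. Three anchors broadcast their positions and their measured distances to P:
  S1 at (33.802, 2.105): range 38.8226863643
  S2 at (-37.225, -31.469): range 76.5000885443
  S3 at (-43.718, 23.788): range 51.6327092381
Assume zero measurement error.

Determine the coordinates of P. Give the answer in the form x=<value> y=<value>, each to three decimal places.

eq1: (x − 33.802)² + (y − 2.105)² = 38.8226863643²
eq2: (x + 37.225)² + (y + 31.469)² = 76.5000885443²
eq3: (x + 43.718)² + (y − 23.788)² = 51.6327092381²
eq2−eq1, eq2−eq3 (x²,y² cancel):
  142.054·x + 67.148·y = 3116.070214
  -12.986·x + 110.514·y = 3287.460766
det = 142.054·110.514 − 67.148·-12.986 = 16570.939684
x = (3116.070214·110.514 − 67.148·3287.460766) / 16570.939684 = 7.460227
y = (142.054·3287.460766 − 3116.070214·-12.986) / 16570.939684 = 30.623625

x=7.460 y=30.624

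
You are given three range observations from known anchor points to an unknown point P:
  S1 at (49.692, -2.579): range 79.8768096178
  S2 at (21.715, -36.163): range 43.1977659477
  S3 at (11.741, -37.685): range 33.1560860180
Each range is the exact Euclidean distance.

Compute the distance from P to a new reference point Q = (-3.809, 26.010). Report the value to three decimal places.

eq1: (x − 49.692)² + (y + 2.579)² = 79.8768096178²
eq2: (x − 21.715)² + (y + 36.163)² = 43.1977659477²
eq3: (x − 11.741)² + (y + 37.685)² = 33.1560860180²
eq2−eq1, eq2−eq3 (x²,y² cancel):
  55.954·x + 67.168·y = -3817.615421
  -19.948·x − 3.044·y = 545.427455
det = 55.954·-3.044 − 67.168·-19.948 = 1169.543288
x = (-3817.615421·-3.044 − 67.168·545.427455) / 1169.543288 = -21.388221
y = (55.954·545.427455 − -3817.615421·-19.948) / 1169.543288 = -39.019457
|P − Q| = √((-21.388221 − -3.809)² + (-39.019457 − 26.010)²) = 67.363635

67.364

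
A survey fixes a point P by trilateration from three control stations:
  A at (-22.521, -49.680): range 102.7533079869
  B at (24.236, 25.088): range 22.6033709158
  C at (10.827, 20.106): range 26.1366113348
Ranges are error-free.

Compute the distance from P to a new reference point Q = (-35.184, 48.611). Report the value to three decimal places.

50.571

eq1: (x + 22.521)² + (y + 49.680)² = 102.7533079869²
eq2: (x − 24.236)² + (y − 25.088)² = 22.6033709158²
eq3: (x − 10.827)² + (y − 20.106)² = 26.1366113348²
eq3−eq1, eq3−eq2 (x²,y² cancel):
  -66.696·x − 139.572·y = -7421.297174
  26.818·x + 9.964·y = 867.526350
det = -66.696·9.964 − -139.572·26.818 = 3078.482952
x = (-7421.297174·9.964 − -139.572·867.526350) / 3078.482952 = 15.311627
y = (-66.696·867.526350 − -7421.297174·26.818) / 3078.482952 = 45.854992
|P − Q| = √((15.311627 − -35.184)² + (45.854992 − 48.611)²) = 50.570781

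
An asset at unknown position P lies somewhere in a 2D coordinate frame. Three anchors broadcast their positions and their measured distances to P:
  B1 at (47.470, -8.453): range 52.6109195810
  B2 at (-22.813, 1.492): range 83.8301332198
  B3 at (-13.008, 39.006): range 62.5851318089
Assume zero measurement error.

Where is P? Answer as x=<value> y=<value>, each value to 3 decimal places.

x=49.368 y=44.124

eq1: (x − 47.470)² + (y + 8.453)² = 52.6109195810²
eq2: (x + 22.813)² + (y − 1.492)² = 83.8301332198²
eq3: (x + 13.008)² + (y − 39.006)² = 62.5851318089²
eq2−eq1, eq2−eq3 (x²,y² cancel):
  140.566·x − 19.890·y = 6061.777452
  19.610·x + 75.028·y = 4278.609579
det = 140.566·75.028 − -19.890·19.610 = 10936.428748
x = (6061.777452·75.028 − -19.890·4278.609579) / 10936.428748 = 49.367540
y = (140.566·4278.609579 − 6061.777452·19.610) / 10936.428748 = 44.123689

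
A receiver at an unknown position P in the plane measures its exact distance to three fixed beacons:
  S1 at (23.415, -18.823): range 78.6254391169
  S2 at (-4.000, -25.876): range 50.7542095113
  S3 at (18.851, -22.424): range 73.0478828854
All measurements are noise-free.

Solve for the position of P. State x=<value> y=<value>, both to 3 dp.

x=-49.225 y=-48.913

eq1: (x − 23.415)² + (y + 18.823)² = 78.6254391169²
eq2: (x + 4.000)² + (y + 25.876)² = 50.7542095113²
eq3: (x − 18.851)² + (y + 22.424)² = 73.0478828854²
eq1−eq3, eq1−eq2 (x²,y² cancel):
  -9.128·x − 7.202·y = 801.594905
  -54.830·x − 14.106·y = 3388.969715
det = -9.128·-14.106 − -7.202·-54.830 = -266.126092
x = (801.594905·-14.106 − -7.202·3388.969715) / -266.126092 = -49.225020
y = (-9.128·3388.969715 − 801.594905·-54.830) / -266.126092 = -48.912653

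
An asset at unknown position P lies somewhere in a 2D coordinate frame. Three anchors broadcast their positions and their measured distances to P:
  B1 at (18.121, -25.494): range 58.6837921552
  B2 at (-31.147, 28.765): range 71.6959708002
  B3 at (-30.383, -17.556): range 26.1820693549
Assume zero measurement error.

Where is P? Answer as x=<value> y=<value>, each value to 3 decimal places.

x=-38.014 y=-42.601

eq1: (x − 18.121)² + (y + 25.494)² = 58.6837921552²
eq2: (x + 31.147)² + (y − 28.765)² = 71.6959708002²
eq3: (x + 30.383)² + (y + 17.556)² = 26.1820693549²
eq3−eq1, eq3−eq2 (x²,y² cancel):
  97.008·x − 15.876·y = -3011.311854
  -1.528·x + 92.642·y = -3888.590464
det = 97.008·92.642 − -15.876·-1.528 = 8962.756608
x = (-3011.311854·92.642 − -15.876·-3888.590464) / 8962.756608 = -38.013887
y = (97.008·-3888.590464 − -3011.311854·-1.528) / 8962.756608 = -42.601365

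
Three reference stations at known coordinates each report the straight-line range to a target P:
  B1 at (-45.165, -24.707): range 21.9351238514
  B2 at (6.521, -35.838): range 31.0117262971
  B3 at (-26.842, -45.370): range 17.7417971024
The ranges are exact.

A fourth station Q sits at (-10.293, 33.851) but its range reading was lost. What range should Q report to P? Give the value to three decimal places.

63.192

eq1: (x + 45.165)² + (y + 24.707)² = 21.9351238514²
eq2: (x − 6.521)² + (y + 35.838)² = 31.0117262971²
eq3: (x + 26.842)² + (y + 45.370)² = 17.7417971024²
eq3−eq1, eq3−eq2 (x²,y² cancel):
  -36.646·x + 41.326·y = -294.995084
  66.726·x + 19.064·y = -2098.999983
det = -36.646·19.064 − 41.326·66.726 = -3456.138020
x = (-294.995084·19.064 − 41.326·-2098.999983) / -3456.138020 = -23.471136
y = (-36.646·-2098.999983 − -294.995084·66.726) / -3456.138020 = -27.951371
|P − Q| = √((-23.471136 − -10.293)² + (-27.951371 − 33.851)²) = 63.191742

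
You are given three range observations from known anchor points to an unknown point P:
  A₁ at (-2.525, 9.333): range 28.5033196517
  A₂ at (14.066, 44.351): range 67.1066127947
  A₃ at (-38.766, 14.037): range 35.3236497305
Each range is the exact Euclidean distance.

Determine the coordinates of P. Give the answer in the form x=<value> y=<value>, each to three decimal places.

x=-18.048 y=-14.573

eq1: (x + 2.525)² + (y − 9.333)² = 28.5033196517²
eq2: (x − 14.066)² + (y − 44.351)² = 67.1066127947²
eq3: (x + 38.766)² + (y − 14.037)² = 35.3236497305²
eq2−eq3, eq2−eq1 (x²,y² cancel):
  -105.664·x − 60.628·y = 2790.513818
  -33.182·x − 70.036·y = 1619.475207
det = -105.664·-70.036 − -60.628·-33.182 = 5388.525608
x = (2790.513818·-70.036 − -60.628·1619.475207) / 5388.525608 = -18.047772
y = (-105.664·1619.475207 − 2790.513818·-33.182) / 5388.525608 = -14.572706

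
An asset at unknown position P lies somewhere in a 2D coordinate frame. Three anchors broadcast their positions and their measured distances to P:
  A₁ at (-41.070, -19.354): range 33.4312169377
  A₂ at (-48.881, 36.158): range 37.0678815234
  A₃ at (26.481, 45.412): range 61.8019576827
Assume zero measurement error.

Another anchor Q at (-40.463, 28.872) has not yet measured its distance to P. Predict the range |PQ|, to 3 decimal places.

26.021

eq1: (x + 41.070)² + (y + 19.354)² = 33.4312169377²
eq2: (x + 48.881)² + (y − 36.158)² = 37.0678815234²
eq3: (x − 26.481)² + (y − 45.412)² = 61.8019576827²
eq3−eq2, eq3−eq1 (x²,y² cancel):
  -150.724·x − 18.508·y = 3378.714153
  -135.102·x − 129.532·y = 1999.664818
det = -150.724·-129.532 − -18.508·-135.102 = 17023.113352
x = (3378.714153·-129.532 − -18.508·1999.664818) / 17023.113352 = -23.535166
y = (-150.724·1999.664818 − 3378.714153·-135.102) / 17023.113352 = 9.109589
|P − Q| = √((-23.535166 − -40.463)² + (9.109589 − 28.872)²) = 26.021231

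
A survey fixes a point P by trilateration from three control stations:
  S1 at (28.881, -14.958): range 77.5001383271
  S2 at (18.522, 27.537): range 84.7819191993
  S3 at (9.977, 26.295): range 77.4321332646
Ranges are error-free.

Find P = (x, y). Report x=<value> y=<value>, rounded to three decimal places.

x=-47.955 y=-25.082

eq1: (x − 28.881)² + (y + 14.958)² = 77.5001383271²
eq2: (x − 18.522)² + (y − 27.537)² = 84.7819191993²
eq3: (x − 9.977)² + (y − 26.295)² = 77.4321332646²
eq3−eq2, eq3−eq1 (x²,y² cancel):
  17.090·x + 2.484·y = -881.855262
  37.808·x − 82.506·y = 256.350192
det = 17.090·-82.506 − 2.484·37.808 = -1503.942612
x = (-881.855262·-82.506 − 2.484·256.350192) / -1503.942612 = -47.955006
y = (17.090·256.350192 − -881.855262·37.808) / -1503.942612 = -25.082213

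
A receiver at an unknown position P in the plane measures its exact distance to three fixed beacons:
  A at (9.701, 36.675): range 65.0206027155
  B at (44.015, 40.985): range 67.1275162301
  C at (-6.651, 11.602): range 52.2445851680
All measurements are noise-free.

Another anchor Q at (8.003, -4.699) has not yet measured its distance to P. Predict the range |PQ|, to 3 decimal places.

30.410

eq1: (x − 9.701)² + (y − 36.675)² = 65.0206027155²
eq2: (x − 44.015)² + (y − 40.985)² = 67.1275162301²
eq3: (x + 6.651)² + (y − 11.602)² = 52.2445851680²
eq1−eq2, eq1−eq3 (x²,y² cancel):
  68.628·x + 8.620·y = 1899.500766
  -32.704·x − 50.146·y = 237.859277
det = 68.628·-50.146 − 8.620·-32.704 = -3159.511208
x = (1899.500766·-50.146 − 8.620·237.859277) / -3159.511208 = 30.796761
y = (68.628·237.859277 − 1899.500766·-32.704) / -3159.511208 = -24.828233
|P − Q| = √((30.796761 − 8.003)² + (-24.828233 − -4.699)²) = 30.409564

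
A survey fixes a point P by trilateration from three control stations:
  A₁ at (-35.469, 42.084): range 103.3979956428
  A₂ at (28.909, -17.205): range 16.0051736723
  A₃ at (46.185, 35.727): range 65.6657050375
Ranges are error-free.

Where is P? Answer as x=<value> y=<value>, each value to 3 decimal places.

x=39.090 y=-29.554

eq1: (x + 35.469)² + (y − 42.084)² = 103.3979956428²
eq2: (x − 28.909)² + (y + 17.205)² = 16.0051736723²
eq3: (x − 46.185)² + (y − 35.727)² = 65.6657050375²
eq2−eq3, eq2−eq1 (x²,y² cancel):
  34.552·x + 105.864·y = -1778.088786
  -128.756·x + 118.578·y = -8537.609208
det = 34.552·118.578 − 105.864·-128.756 = 17727.732240
x = (-1778.088786·118.578 − 105.864·-8537.609208) / 17727.732240 = 39.090350
y = (34.552·-8537.609208 − -1778.088786·-128.756) / 17727.732240 = -29.554320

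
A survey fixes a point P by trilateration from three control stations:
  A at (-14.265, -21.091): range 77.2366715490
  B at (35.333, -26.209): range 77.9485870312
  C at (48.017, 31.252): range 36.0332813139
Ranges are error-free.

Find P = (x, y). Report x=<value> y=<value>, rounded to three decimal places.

x=16.973 y=49.547

eq1: (x + 14.265)² + (y + 21.091)² = 77.2366715490²
eq2: (x − 35.333)² + (y + 26.209)² = 77.9485870312²
eq3: (x − 48.017)² + (y − 31.252)² = 36.0332813139²
eq1−eq3, eq1−eq2 (x²,y² cancel):
  124.564·x + 104.686·y = 7301.105357
  99.196·x − 10.236·y = 1176.533276
det = 124.564·-10.236 − 104.686·99.196 = -11659.469560
x = (7301.105357·-10.236 − 104.686·1176.533276) / -11659.469560 = 16.973386
y = (124.564·1176.533276 − 7301.105357·99.196) / -11659.469560 = 49.546573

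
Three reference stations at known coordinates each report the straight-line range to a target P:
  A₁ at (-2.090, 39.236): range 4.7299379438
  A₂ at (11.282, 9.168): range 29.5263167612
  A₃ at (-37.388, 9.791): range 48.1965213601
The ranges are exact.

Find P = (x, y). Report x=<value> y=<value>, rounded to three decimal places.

eq1: (x + 2.090)² + (y − 39.236)² = 4.7299379438²
eq2: (x − 11.282)² + (y − 9.168)² = 29.5263167612²
eq3: (x + 37.388)² + (y − 9.791)² = 48.1965213601²
eq3−eq2, eq3−eq1 (x²,y² cancel):
  97.340·x − 1.246·y = 168.710813
  70.596·x + 58.890·y = 2350.637929
det = 97.340·58.890 − -1.246·70.596 = 5820.315216
x = (168.710813·58.890 − -1.246·2350.637929) / 5820.315216 = 2.210237
y = (97.340·2350.637929 − 168.710813·70.596) / 5820.315216 = 37.266158

x=2.210 y=37.266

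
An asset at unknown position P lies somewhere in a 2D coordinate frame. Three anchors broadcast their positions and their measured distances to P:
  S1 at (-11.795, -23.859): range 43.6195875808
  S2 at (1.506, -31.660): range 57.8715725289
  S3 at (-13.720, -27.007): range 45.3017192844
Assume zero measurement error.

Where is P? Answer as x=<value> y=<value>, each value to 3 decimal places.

eq1: (x + 11.795)² + (y + 23.859)² = 43.6195875808²
eq2: (x − 1.506)² + (y + 31.660)² = 57.8715725289²
eq3: (x + 13.720)² + (y + 27.007)² = 45.3017192844²
eq2−eq3, eq2−eq1 (x²,y² cancel):
  -30.452·x + 9.306·y = 1209.865950
  -26.602·x + 15.602·y = 1150.200756
det = -30.452·15.602 − 9.306·-26.602 = -227.553892
x = (1209.865950·15.602 − 9.306·1150.200756) / -227.553892 = -35.914834
y = (-30.452·1150.200756 − 1209.865950·-26.602) / -227.553892 = 12.485216

x=-35.915 y=12.485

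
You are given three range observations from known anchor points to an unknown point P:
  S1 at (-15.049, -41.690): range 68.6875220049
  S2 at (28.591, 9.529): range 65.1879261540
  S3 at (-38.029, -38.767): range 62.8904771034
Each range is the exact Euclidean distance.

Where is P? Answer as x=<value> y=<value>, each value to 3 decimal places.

eq1: (x + 15.049)² + (y + 41.690)² = 68.6875220049²
eq2: (x − 28.591)² + (y − 9.529)² = 65.1879261540²
eq3: (x + 38.029)² + (y + 38.767)² = 62.8904771034²
eq2−eq3, eq2−eq1 (x²,y² cancel):
  -133.240·x − 96.592·y = 2335.091614
  -87.280·x − 102.438·y = 587.771416
det = -133.240·-102.438 − -96.592·-87.280 = 5218.289360
x = (2335.091614·-102.438 − -96.592·587.771416) / 5218.289360 = -34.959368
y = (-133.240·587.771416 − 2335.091614·-87.280) / 5218.289360 = 24.048519

x=-34.959 y=24.049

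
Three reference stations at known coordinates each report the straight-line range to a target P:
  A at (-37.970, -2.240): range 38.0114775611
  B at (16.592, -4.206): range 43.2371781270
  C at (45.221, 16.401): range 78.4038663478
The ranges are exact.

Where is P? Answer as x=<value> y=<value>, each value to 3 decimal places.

x=-15.653 y=-33.011

eq1: (x + 37.970)² + (y + 2.240)² = 38.0114775611²
eq2: (x − 16.592)² + (y + 4.206)² = 43.2371781270²
eq3: (x − 45.221)² + (y − 16.401)² = 78.4038663478²
eq3−eq1, eq3−eq2 (x²,y² cancel):
  -166.382·x − 37.282·y = 3835.100690
  -57.258·x − 41.214·y = 2256.765944
det = -166.382·-41.214 − -37.282·-57.258 = 4722.574992
x = (3835.100690·-41.214 − -37.282·2256.765944) / 4722.574992 = -15.653132
y = (-166.382·2256.765944 − 3835.100690·-57.258) / 4722.574992 = -33.010600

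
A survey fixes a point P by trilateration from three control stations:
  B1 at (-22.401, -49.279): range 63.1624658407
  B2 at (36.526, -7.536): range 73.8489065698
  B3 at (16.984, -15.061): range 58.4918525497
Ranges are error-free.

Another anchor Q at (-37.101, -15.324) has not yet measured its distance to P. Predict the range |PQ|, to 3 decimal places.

eq1: (x + 22.401)² + (y + 49.279)² = 63.1624658407²
eq2: (x − 36.526)² + (y + 7.536)² = 73.8489065698²
eq3: (x − 16.984)² + (y + 15.061)² = 58.4918525497²
eq2−eq1, eq2−eq3 (x²,y² cancel):
  -117.854·x − 83.486·y = 3003.448580
  -39.084·x − 15.050·y = 1156.714192
det = -117.854·-15.050 − -83.486·-39.084 = -1489.264124
x = (3003.448580·-15.050 − -83.486·1156.714192) / -1489.264124 = -34.491894
y = (-117.854·1156.714192 − 3003.448580·-39.084) / -1489.264124 = 12.715414
|P − Q| = √((-34.491894 − -37.101)² + (12.715414 − -15.324)²) = 28.160543

28.161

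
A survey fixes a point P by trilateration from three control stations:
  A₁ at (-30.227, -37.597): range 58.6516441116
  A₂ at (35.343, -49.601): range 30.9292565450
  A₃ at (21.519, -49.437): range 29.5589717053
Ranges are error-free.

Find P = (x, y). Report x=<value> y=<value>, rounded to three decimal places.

x=25.781 y=-20.187

eq1: (x + 30.227)² + (y + 37.597)² = 58.6516441116²
eq2: (x − 35.343)² + (y + 49.601)² = 30.9292565450²
eq3: (x − 21.519)² + (y + 49.437)² = 29.5589717053²
eq2−eq3, eq2−eq1 (x²,y² cancel):
  -27.648·x + 0.328·y = -719.416418
  -131.140·x + 24.008·y = -3865.577359
det = -27.648·24.008 − 0.328·-131.140 = -620.759264
x = (-719.416418·24.008 − 0.328·-3865.577359) / -620.759264 = 25.781073
y = (-27.648·-3865.577359 − -719.416418·-131.140) / -620.759264 = -20.186914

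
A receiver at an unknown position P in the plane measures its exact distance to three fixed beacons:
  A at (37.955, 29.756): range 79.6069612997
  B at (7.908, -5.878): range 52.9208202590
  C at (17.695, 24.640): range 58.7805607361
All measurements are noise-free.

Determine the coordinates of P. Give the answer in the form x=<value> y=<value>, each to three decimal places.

x=-40.405 y=15.720

eq1: (x − 37.955)² + (y − 29.756)² = 79.6069612997²
eq2: (x − 7.908)² + (y + 5.878)² = 52.9208202590²
eq3: (x − 17.695)² + (y − 24.640)² = 58.7805607361²
eq3−eq2, eq3−eq1 (x²,y² cancel):
  -19.574·x − 61.036·y = -168.614173
  40.520·x + 10.232·y = -1476.355031
det = -19.574·10.232 − -61.036·40.520 = 2272.897552
x = (-168.614173·10.232 − -61.036·-1476.355031) / 2272.897552 = -40.404842
y = (-19.574·-1476.355031 − -168.614173·40.520) / 2272.897552 = 15.720207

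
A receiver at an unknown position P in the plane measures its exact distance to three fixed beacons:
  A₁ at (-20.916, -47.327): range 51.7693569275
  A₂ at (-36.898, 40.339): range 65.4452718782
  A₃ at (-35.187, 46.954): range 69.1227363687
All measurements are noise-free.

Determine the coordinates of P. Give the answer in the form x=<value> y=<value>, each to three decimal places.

eq1: (x + 20.916)² + (y + 47.327)² = 51.7693569275²
eq2: (x + 36.898)² + (y − 40.339)² = 65.4452718782²
eq3: (x + 35.187)² + (y − 46.954)² = 69.1227363687²
eq2−eq1, eq2−eq3 (x²,y² cancel):
  31.964·x − 175.332·y = 1291.643955
  3.422·x + 13.230·y = -40.763312
det = 31.964·13.230 − -175.332·3.422 = 1022.869824
x = (1291.643955·13.230 − -175.332·-40.763312) / 1022.869824 = 9.719063
y = (31.964·-40.763312 − 1291.643955·3.422) / 1022.869824 = -5.595007

x=9.719 y=-5.595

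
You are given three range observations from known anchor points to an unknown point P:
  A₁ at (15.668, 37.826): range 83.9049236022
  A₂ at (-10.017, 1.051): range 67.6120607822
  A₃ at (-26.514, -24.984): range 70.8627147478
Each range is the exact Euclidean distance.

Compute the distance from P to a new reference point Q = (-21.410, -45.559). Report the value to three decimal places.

eq1: (x − 15.668)² + (y − 37.826)² = 83.9049236022²
eq2: (x + 10.017)² + (y − 1.051)² = 67.6120607822²
eq3: (x + 26.514)² + (y + 24.984)² = 70.8627147478²
eq3−eq1, eq3−eq2 (x²,y² cancel):
  84.364·x + 125.620·y = -1669.411815
  32.994·x + 52.070·y = -775.613984
det = 84.364·52.070 − 125.620·32.994 = 248.127200
x = (-1669.411815·52.070 − 125.620·-775.613984) / 248.127200 = 42.342619
y = (84.364·-775.613984 − -1669.411815·32.994) / 248.127200 = -41.725876
|P − Q| = √((42.342619 − -21.410)² + (-41.725876 − -45.559)²) = 63.867748

63.868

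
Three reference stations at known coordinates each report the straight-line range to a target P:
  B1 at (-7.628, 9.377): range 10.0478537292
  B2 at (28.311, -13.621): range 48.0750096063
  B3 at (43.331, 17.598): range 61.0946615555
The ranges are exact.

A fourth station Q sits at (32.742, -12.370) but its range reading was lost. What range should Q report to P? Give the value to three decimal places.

eq1: (x + 7.628)² + (y − 9.377)² = 10.0478537292²
eq2: (x − 28.311)² + (y + 13.621)² = 48.0750096063²
eq3: (x − 43.331)² + (y − 17.598)² = 61.0946615555²
eq1−eq3, eq1−eq2 (x²,y² cancel):
  101.918·x + 16.442·y = -1590.447654
  71.878·x − 45.996·y = -1369.317335
det = 101.918·-45.996 − 16.442·71.878 = -5869.638404
x = (-1590.447654·-45.996 − 16.442·-1369.317335) / -5869.638404 = -16.298882
y = (101.918·-1369.317335 − -1590.447654·71.878) / -5869.638404 = 4.300075
|P − Q| = √((-16.298882 − 32.742)² + (4.300075 − -12.370)²) = 51.796714

51.797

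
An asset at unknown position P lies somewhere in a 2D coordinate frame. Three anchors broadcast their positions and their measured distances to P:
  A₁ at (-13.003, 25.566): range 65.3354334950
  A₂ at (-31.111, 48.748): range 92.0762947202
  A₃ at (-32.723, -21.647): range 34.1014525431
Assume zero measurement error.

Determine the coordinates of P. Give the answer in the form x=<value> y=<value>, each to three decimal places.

x=-3.403 y=-39.060

eq1: (x + 13.003)² + (y − 25.566)² = 65.3354334950²
eq2: (x + 31.111)² + (y − 48.748)² = 92.0762947202²
eq3: (x + 32.723)² + (y + 21.647)² = 34.1014525431²
eq3−eq2, eq3−eq1 (x²,y² cancel):
  3.224·x + 140.790·y = -5510.260497
  39.440·x + 94.426·y = -3822.498777
det = 3.224·94.426 − 140.790·39.440 = -5248.328176
x = (-5510.260497·94.426 − 140.790·-3822.498777) / -5248.328176 = -3.402559
y = (3.224·-3822.498777 − -5510.260497·39.440) / -5248.328176 = -39.060236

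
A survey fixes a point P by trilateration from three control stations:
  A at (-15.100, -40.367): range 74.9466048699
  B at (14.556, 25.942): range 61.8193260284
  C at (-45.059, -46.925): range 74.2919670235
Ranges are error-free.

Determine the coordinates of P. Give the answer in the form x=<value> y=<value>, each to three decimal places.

eq1: (x + 15.100)² + (y + 40.367)² = 74.9466048699²
eq2: (x − 14.556)² + (y − 25.942)² = 61.8193260284²
eq3: (x + 45.059)² + (y + 46.925)² = 74.2919670235²
eq1−eq3, eq1−eq2 (x²,y² cancel):
  -59.918·x − 13.116·y = 2472.461634
  59.312·x + 132.618·y = 822.724322
det = -59.918·132.618 − -13.116·59.312 = -7168.269132
x = (2472.461634·132.618 − -13.116·822.724322) / -7168.269132 = -47.247636
y = (-59.918·822.724322 − 2472.461634·59.312) / -7168.269132 = 27.334722

x=-47.248 y=27.335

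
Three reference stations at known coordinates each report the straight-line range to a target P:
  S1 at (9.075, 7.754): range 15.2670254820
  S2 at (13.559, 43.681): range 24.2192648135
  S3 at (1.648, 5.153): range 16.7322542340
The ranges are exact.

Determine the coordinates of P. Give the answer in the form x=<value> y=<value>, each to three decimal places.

eq1: (x − 9.075)² + (y − 7.754)² = 15.2670254820²
eq2: (x − 13.559)² + (y − 43.681)² = 24.2192648135²
eq3: (x − 1.648)² + (y − 5.153)² = 16.7322542340²
eq2−eq1, eq2−eq3 (x²,y² cancel):
  -8.968·x − 71.854·y = -1595.905380
  -23.822·x − 77.056·y = -1756.002473
det = -8.968·-77.056 − -71.854·-23.822 = -1020.667780
x = (-1595.905380·-77.056 − -71.854·-1756.002473) / -1020.667780 = 3.136884
y = (-8.968·-1756.002473 − -1595.905380·-23.822) / -1020.667780 = 21.818880

x=3.137 y=21.819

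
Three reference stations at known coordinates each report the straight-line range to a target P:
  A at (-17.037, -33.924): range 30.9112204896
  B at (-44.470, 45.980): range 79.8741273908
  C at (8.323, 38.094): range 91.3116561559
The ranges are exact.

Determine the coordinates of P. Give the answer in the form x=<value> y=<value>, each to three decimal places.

x=-47.948 y=-33.818

eq1: (x + 17.037)² + (y + 33.924)² = 30.9112204896²
eq2: (x + 44.470)² + (y − 45.980)² = 79.8741273908²
eq3: (x − 8.323)² + (y − 38.094)² = 91.3116561559²
eq2−eq3, eq2−eq1 (x²,y² cancel):
  105.586·x − 15.772·y = -4529.258458
  54.866·x − 159.808·y = 2773.728519
det = 105.586·-159.808 − -15.772·54.866 = -16008.140936
x = (-4529.258458·-159.808 − -15.772·2773.728519) / -16008.140936 = -47.948040
y = (105.586·2773.728519 − -4529.258458·54.866) / -16008.140936 = -33.818368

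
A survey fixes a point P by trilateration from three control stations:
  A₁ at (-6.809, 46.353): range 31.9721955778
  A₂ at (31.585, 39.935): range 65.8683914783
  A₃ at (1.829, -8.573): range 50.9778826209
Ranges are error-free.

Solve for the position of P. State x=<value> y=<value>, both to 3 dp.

eq1: (x + 6.809)² + (y − 46.353)² = 31.9721955778²
eq2: (x − 31.585)² + (y − 39.935)² = 65.8683914783²
eq3: (x − 1.829)² + (y + 8.573)² = 50.9778826209²
eq1−eq3, eq1−eq2 (x²,y² cancel):
  17.276·x − 109.852·y = -3694.644746
  76.788·x − 12.836·y = -2918.970346
det = 17.276·-12.836 − -109.852·76.788 = 8213.560640
x = (-3694.644746·-12.836 − -109.852·-2918.970346) / 8213.560640 = -33.265752
y = (17.276·-2918.970346 − -3694.644746·76.788) / 8213.560640 = 28.401355

x=-33.266 y=28.401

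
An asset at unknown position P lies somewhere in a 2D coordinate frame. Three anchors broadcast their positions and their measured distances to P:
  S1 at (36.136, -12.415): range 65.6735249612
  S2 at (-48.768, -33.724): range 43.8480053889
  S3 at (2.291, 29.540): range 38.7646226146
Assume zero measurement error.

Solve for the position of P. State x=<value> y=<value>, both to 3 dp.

eq1: (x − 36.136)² + (y + 12.415)² = 65.6735249612²
eq2: (x + 48.768)² + (y + 33.724)² = 43.8480053889²
eq3: (x − 2.291)² + (y − 29.540)² = 38.7646226146²
eq1−eq3, eq1−eq2 (x²,y² cancel):
  -67.690·x + 83.910·y = 2228.233474
  -169.808·x − 42.618·y = 4446.047583
det = -67.690·-42.618 − 83.910·-169.808 = 17133.401700
x = (2228.233474·-42.618 − 83.910·4446.047583) / 17133.401700 = -27.316858
y = (-67.690·4446.047583 − 2228.233474·-169.808) / 17133.401700 = 4.518595

x=-27.317 y=4.519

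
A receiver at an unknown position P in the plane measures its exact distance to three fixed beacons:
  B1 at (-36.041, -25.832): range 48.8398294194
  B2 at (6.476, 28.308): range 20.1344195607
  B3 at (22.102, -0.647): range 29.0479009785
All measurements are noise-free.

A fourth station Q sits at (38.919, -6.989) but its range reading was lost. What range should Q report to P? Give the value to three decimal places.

46.998

eq1: (x + 36.041)² + (y + 25.832)² = 48.8398294194²
eq2: (x − 6.476)² + (y − 28.308)² = 20.1344195607²
eq3: (x − 22.102)² + (y + 0.647)² = 29.0479009785²
eq3−eq1, eq3−eq2 (x²,y² cancel):
  -116.286·x − 50.370·y = -64.219494
  -31.252·x + 57.910·y = 792.750127
det = -116.286·57.910 − -50.370·-31.252 = -8308.285500
x = (-64.219494·57.910 − -50.370·792.750127) / -8308.285500 = -4.358525
y = (-116.286·792.750127 − -64.219494·-31.252) / -8308.285500 = 11.337204
|P − Q| = √((-4.358525 − 38.919)² + (11.337204 − -6.989)²) = 46.997808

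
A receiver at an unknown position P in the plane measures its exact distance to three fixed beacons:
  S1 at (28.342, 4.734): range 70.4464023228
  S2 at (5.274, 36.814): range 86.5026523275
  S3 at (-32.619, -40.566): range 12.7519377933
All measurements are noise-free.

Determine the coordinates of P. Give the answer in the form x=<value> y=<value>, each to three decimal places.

x=-20.915 y=-45.629

eq1: (x − 28.342)² + (y − 4.734)² = 70.4464023228²
eq2: (x − 5.274)² + (y − 36.814)² = 86.5026523275²
eq3: (x + 32.619)² + (y + 40.566)² = 12.7519377933²
eq1−eq3, eq1−eq2 (x²,y² cancel):
  -121.922·x − 90.600·y = 6684.003480
  -46.136·x + 64.160·y = -1962.607307
det = -121.922·64.160 − -90.600·-46.136 = -12002.437120
x = (6684.003480·64.160 − -90.600·-1962.607307) / -12002.437120 = -20.915206
y = (-121.922·-1962.607307 − 6684.003480·-46.136) / -12002.437120 = -45.628916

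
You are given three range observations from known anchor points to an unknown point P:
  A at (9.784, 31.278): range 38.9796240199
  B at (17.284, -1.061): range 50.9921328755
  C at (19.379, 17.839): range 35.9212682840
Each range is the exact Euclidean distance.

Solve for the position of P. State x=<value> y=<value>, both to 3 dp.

x=47.827 y=39.772

eq1: (x − 9.784)² + (y − 31.278)² = 38.9796240199²
eq2: (x − 17.284)² + (y + 1.061)² = 50.9921328755²
eq3: (x − 19.379)² + (y − 17.839)² = 35.9212682840²
eq1−eq2, eq1−eq3 (x²,y² cancel):
  15.000·x − 64.678·y = -1854.964089
  19.190·x − 26.878·y = -151.190804
det = 15.000·-26.878 − -64.678·19.190 = 838.000820
x = (-1854.964089·-26.878 − -64.678·-151.190804) / 838.000820 = 47.826929
y = (15.000·-151.190804 − -1854.964089·19.190) / 838.000820 = 39.771917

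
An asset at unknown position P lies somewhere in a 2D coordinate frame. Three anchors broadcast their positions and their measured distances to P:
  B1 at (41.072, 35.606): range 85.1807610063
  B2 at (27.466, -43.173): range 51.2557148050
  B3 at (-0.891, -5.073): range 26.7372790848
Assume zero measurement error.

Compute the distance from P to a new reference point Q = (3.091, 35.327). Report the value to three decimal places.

63.461

eq1: (x − 41.072)² + (y − 35.606)² = 85.1807610063²
eq2: (x − 27.466)² + (y + 43.173)² = 51.2557148050²
eq3: (x + 0.891)² + (y + 5.073)² = 26.7372790848²
eq2−eq1, eq2−eq3 (x²,y² cancel):
  27.212·x + 157.558·y = -4292.206410
  -56.714·x + 76.200·y = -679.493668
det = 27.212·76.200 − 157.558·-56.714 = 11009.298812
x = (-4292.206410·76.200 − 157.558·-679.493668) / 11009.298812 = -19.983695
y = (27.212·-679.493668 − -4292.206410·-56.714) / 11009.298812 = -23.790668
|P − Q| = √((-19.983695 − 3.091)² + (-23.790668 − 35.327)²) = 63.461329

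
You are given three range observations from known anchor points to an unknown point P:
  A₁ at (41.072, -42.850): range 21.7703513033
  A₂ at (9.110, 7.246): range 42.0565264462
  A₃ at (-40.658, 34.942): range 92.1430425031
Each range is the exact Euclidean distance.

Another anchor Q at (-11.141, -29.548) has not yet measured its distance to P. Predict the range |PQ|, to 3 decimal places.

33.030

eq1: (x − 41.072)² + (y + 42.850)² = 21.7703513033²
eq2: (x − 9.110)² + (y − 7.246)² = 42.0565264462²
eq3: (x + 40.658)² + (y − 34.942)² = 92.1430425031²
eq3−eq2, eq3−eq1 (x²,y² cancel):
  99.536·x − 55.392·y = 3983.069153
  163.460·x − 155.584·y = 8665.407442
det = 99.536·-155.584 − -55.392·163.460 = -6431.832704
x = (3983.069153·-155.584 − -55.392·8665.407442) / -6431.832704 = 21.721271
y = (99.536·8665.407442 − 3983.069153·163.460) / -6431.832704 = -32.875157
|P − Q| = √((21.721271 − -11.141)² + (-32.875157 − -29.548)²) = 33.030272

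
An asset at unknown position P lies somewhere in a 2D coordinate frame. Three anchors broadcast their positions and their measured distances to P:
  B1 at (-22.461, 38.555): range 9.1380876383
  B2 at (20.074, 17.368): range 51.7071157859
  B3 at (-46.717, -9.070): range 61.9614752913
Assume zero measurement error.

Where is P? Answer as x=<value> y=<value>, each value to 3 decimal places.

eq1: (x + 22.461)² + (y − 38.555)² = 9.1380876383²
eq2: (x − 20.074)² + (y − 17.368)² = 51.7071157859²
eq3: (x + 46.717)² + (y + 9.070)² = 61.9614752913²
eq1−eq2, eq1−eq3 (x²,y² cancel):
  85.070·x − 42.374·y = -3876.492823
  -48.512·x − 95.250·y = -3481.961332
det = 85.070·-95.250 − -42.374·-48.512 = -10158.564988
x = (-3876.492823·-95.250 − -42.374·-3481.961332) / -10158.564988 = -21.823093
y = (85.070·-3481.961332 − -3876.492823·-48.512) / -10158.564988 = 47.670795

x=-21.823 y=47.671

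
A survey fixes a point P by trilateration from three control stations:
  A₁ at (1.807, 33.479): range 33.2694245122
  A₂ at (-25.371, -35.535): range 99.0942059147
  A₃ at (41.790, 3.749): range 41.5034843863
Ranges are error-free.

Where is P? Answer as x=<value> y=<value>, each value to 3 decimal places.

eq1: (x − 1.807)² + (y − 33.479)² = 33.2694245122²
eq2: (x + 25.371)² + (y + 35.535)² = 99.0942059147²
eq3: (x − 41.790)² + (y − 3.749)² = 41.5034843863²
eq3−eq1, eq3−eq2 (x²,y² cancel):
  -79.966·x + 59.460·y = -20.665802
  -134.322·x − 78.568·y = -7951.157665
det = -79.966·-78.568 − 59.460·-134.322 = 14269.554808
x = (-20.665802·-78.568 − 59.460·-7951.157665) / 14269.554808 = 33.245572
y = (-79.966·-7951.157665 − -20.665802·-134.322) / 14269.554808 = 44.363430

x=33.246 y=44.363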